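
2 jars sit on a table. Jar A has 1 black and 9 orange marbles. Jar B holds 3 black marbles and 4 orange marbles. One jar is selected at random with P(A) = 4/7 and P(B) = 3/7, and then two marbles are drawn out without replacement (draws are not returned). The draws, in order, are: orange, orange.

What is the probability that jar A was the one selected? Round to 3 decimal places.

0.789

Under each hypothesis, the probability of the observed sequence is: P(data | jar A) = (9/10)(8/9) = 4/5; P(data | jar B) = (4/7)(3/6) = 2/7.
The prior-weighted likelihoods are 4/7 · 4/5 = 16/35, 3/7 · 2/7 = 6/49; summing to 142/245.
So P(jar A | data) = (16/35) / (142/245) = 56/71.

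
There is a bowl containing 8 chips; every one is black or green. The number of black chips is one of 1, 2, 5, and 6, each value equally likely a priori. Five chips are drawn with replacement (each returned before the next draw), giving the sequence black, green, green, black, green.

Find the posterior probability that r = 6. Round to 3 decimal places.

0.133

The likelihood of the observed sequence under each hypothesis: P(data | r = 1) = (1/8)(7/8)(7/8)(1/8)(7/8) = 0.010468; P(data | r = 2) = (2/8)(6/8)(6/8)(2/8)(6/8) = 0.026367; P(data | r = 5) = (5/8)(3/8)(3/8)(5/8)(3/8) = 0.020599; P(data | r = 6) = (6/8)(2/8)(2/8)(6/8)(2/8) = 0.0087891.
The prior-weighted likelihoods are 1/4 · 0.010468 = 0.0026169, 1/4 · 0.026367 = 0.0065918, 1/4 · 0.020599 = 0.0051498, 1/4 · 0.0087891 = 0.0021973; these sum to 0.016556.
Therefore the posterior P(r = 6 | data) = (0.0021973) / (0.016556) = 0.13272.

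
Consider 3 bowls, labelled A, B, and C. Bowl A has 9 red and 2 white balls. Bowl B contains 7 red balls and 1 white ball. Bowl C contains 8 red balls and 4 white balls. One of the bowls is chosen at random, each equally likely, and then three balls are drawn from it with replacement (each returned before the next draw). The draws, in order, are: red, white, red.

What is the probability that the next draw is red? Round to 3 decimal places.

0.772

For each hypothesis, P(data | H) works out to: P(data | bowl A) = (9/11)(2/11)(9/11) = 0.12171; P(data | bowl B) = (7/8)(1/8)(7/8) = 0.095703; P(data | bowl C) = (8/12)(4/12)(8/12) = 0.14815.
The prior-weighted likelihoods are 1/3 · 0.12171 = 0.040571, 1/3 · 0.095703 = 0.031901, 1/3 · 0.14815 = 0.049383; summing to 0.12185.
Normalising, the posterior is P(bowl A | data) = 0.33295, P(bowl B | data) = 0.2618, P(bowl C | data) = 0.40526.
Averaging over the posterior, P(red next | data) = (9/11)(0.33295) + (7/8)(0.2618) + (2/3)(0.40526) = 0.77165.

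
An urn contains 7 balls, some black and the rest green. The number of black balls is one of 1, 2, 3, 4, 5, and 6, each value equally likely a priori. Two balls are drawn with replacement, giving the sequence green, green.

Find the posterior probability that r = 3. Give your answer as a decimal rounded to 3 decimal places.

0.176

For each hypothesis, P(data | H) works out to: P(data | r = 1) = (6/7)(6/7) = 36/49; P(data | r = 2) = (5/7)(5/7) = 25/49; P(data | r = 3) = (4/7)(4/7) = 16/49; P(data | r = 4) = (3/7)(3/7) = 9/49; P(data | r = 5) = (2/7)(2/7) = 4/49; P(data | r = 6) = (1/7)(1/7) = 1/49.
The prior-weighted likelihoods are 1/6 · 36/49 = 6/49, 1/6 · 25/49 = 25/294, 1/6 · 16/49 = 8/147, 1/6 · 9/49 = 3/98, 1/6 · 4/49 = 2/147, 1/6 · 1/49 = 1/294; summing to 13/42.
Therefore the posterior P(r = 3 | data) = (8/147) / (13/42) = 16/91.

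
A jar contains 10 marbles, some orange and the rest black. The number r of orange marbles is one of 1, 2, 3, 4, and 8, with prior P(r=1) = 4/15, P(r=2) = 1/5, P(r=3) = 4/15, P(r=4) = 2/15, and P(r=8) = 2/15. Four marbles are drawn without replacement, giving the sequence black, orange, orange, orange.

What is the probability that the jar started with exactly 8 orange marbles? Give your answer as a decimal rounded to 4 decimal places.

0.7467

Under each hypothesis, the probability of the observed sequence is: P(data | r = 1) = (9/10)(1/9)(0/8) = 0; P(data | r = 2) = (8/10)(2/9)(1/8)(0/7) = 0; P(data | r = 3) = (7/10)(3/9)(2/8)(1/7) = 1/120; P(data | r = 4) = (6/10)(4/9)(3/8)(2/7) = 1/35; P(data | r = 8) = (2/10)(8/9)(7/8)(6/7) = 2/15.
The prior-weighted likelihoods are 4/15 · 0 = 0, 1/5 · 0 = 0, 4/15 · 1/120 = 1/450, 2/15 · 1/35 = 2/525, 2/15 · 2/15 = 4/225; these sum to 1/42.
By Bayes' rule, P(r = 8 | data) = (4/225) / (1/42) = 56/75.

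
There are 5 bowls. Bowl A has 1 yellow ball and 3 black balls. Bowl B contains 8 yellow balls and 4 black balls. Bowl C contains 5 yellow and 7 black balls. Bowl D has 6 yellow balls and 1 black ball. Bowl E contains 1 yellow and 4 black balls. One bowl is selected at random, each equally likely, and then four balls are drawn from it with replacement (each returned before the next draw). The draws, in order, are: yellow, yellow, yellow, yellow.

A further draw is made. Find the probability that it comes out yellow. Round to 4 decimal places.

The likelihood of the observed sequence under each hypothesis: P(data | bowl A) = (1/4)(1/4)(1/4)(1/4) = 0.0039062; P(data | bowl B) = (8/12)(8/12)(8/12)(8/12) = 0.19753; P(data | bowl C) = (5/12)(5/12)(5/12)(5/12) = 0.030141; P(data | bowl D) = (6/7)(6/7)(6/7)(6/7) = 0.53978; P(data | bowl E) = (1/5)(1/5)(1/5)(1/5) = 0.0016.
Multiplying each by its prior: 1/5 · 0.0039062 = 0.00078125, 1/5 · 0.19753 = 0.039506, 1/5 · 0.030141 = 0.0060282, 1/5 · 0.53978 = 0.10796, 1/5 · 0.0016 = 0.00032; summing to 0.15459.
Dividing through by the total gives posterior P(bowl A | data) = 0.0050537, P(bowl B | data) = 0.25555, P(bowl C | data) = 0.038994, P(bowl D | data) = 0.69833, P(bowl E | data) = 0.00207.
Averaging over the posterior, P(yellow next | data) = (1/4)(0.0050537) + (2/3)(0.25555) + (5/12)(0.038994) + (6/7)(0.69833) + (1/5)(0.00207) = 0.78686.

0.7869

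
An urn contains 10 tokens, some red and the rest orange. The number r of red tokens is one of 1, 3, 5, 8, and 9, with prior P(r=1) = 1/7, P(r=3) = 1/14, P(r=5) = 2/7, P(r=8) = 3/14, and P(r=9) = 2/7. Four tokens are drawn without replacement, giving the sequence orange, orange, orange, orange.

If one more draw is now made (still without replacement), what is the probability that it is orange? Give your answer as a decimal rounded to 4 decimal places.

0.7519

Under each hypothesis, the probability of the observed sequence is: P(data | r = 1) = (9/10)(8/9)(7/8)(6/7) = 0.6; P(data | r = 3) = (7/10)(6/9)(5/8)(4/7) = 0.16667; P(data | r = 5) = (5/10)(4/9)(3/8)(2/7) = 0.02381; P(data | r = 8) = (2/10)(1/9)(0/8) = 0; P(data | r = 9) = (1/10)(0/9) = 0.
Weighting by the prior gives 1/7 · 0.6 = 0.085714, 1/14 · 0.16667 = 0.011905, 2/7 · 0.02381 = 0.0068027, 3/14 · 0 = 0, 2/7 · 0 = 0; these sum to 0.10442.
The posterior is then P(r = 1 | data) = 0.82085, P(r = 3 | data) = 0.11401, P(r = 5 | data) = 0.065147, P(r = 8 | data) = 0, P(r = 9 | data) = 0.
The predictive probability is P(orange next | data) = (5/6)(0.82085) + (1/2)(0.11401) + (1/6)(0.065147) = 0.7519.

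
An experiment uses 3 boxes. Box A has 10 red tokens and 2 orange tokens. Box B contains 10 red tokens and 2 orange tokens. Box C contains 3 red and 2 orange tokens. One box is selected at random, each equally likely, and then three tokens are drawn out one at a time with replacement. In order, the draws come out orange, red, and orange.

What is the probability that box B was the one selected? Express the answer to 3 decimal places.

Compute the likelihood of the observed sequence for each case: P(data | box A) = (2/12)(10/12)(2/12) = 0.023148; P(data | box B) = (2/12)(10/12)(2/12) = 0.023148; P(data | box C) = (2/5)(3/5)(2/5) = 0.096.
Weighting by the prior gives 1/3 · 0.023148 = 0.007716, 1/3 · 0.023148 = 0.007716, 1/3 · 0.096 = 0.032; summing to 0.047432.
So P(box B | data) = (0.007716) / (0.047432) = 0.16268.

0.163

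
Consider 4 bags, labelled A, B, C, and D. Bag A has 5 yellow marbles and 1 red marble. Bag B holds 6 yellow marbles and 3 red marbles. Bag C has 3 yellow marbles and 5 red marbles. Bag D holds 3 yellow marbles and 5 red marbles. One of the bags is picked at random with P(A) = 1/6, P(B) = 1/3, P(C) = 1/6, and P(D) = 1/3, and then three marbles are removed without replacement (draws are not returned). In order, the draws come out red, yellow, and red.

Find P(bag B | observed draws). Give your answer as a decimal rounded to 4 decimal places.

0.2105

Compute the likelihood of the observed sequence for each case: P(data | bag A) = (1/6)(5/5)(0/4) = 0; P(data | bag B) = (3/9)(6/8)(2/7) = 1/14; P(data | bag C) = (5/8)(3/7)(4/6) = 5/28; P(data | bag D) = (5/8)(3/7)(4/6) = 5/28.
Weighting by the prior gives 1/6 · 0 = 0, 1/3 · 1/14 = 1/42, 1/6 · 5/28 = 5/168, 1/3 · 5/28 = 5/84; these sum to 19/168.
Hence P(bag B | data) = (1/42) / (19/168) = 4/19.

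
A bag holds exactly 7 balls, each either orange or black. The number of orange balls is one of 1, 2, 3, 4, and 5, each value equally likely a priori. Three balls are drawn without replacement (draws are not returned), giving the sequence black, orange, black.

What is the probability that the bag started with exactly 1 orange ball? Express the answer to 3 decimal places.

0.214

Under each hypothesis, the probability of the observed sequence is: P(data | r = 1) = (6/7)(1/6)(5/5) = 1/7; P(data | r = 2) = (5/7)(2/6)(4/5) = 4/21; P(data | r = 3) = (4/7)(3/6)(3/5) = 6/35; P(data | r = 4) = (3/7)(4/6)(2/5) = 4/35; P(data | r = 5) = (2/7)(5/6)(1/5) = 1/21.
Multiplying each by its prior: 1/5 · 1/7 = 1/35, 1/5 · 4/21 = 4/105, 1/5 · 6/35 = 6/175, 1/5 · 4/35 = 4/175, 1/5 · 1/21 = 1/105; with total 2/15.
So P(r = 1 | data) = (1/35) / (2/15) = 3/14.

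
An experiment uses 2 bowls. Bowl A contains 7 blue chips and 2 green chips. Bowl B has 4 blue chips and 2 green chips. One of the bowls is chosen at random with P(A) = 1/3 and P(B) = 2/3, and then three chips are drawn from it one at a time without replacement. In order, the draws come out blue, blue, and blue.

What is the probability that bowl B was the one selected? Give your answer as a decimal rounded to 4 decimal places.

0.4898

Compute the likelihood of the observed sequence for each case: P(data | bowl A) = (7/9)(6/8)(5/7) = 5/12; P(data | bowl B) = (4/6)(3/5)(2/4) = 1/5.
The prior-weighted likelihoods are 1/3 · 5/12 = 5/36, 2/3 · 1/5 = 2/15; with total 49/180.
Hence P(bowl B | data) = (2/15) / (49/180) = 24/49.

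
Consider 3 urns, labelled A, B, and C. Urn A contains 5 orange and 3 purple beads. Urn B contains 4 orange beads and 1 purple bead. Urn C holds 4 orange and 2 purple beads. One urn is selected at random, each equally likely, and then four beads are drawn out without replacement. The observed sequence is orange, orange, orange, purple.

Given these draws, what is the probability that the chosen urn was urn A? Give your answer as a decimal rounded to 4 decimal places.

For each hypothesis, P(data | H) works out to: P(data | urn A) = (5/8)(4/7)(3/6)(3/5) = 3/28; P(data | urn B) = (4/5)(3/4)(2/3)(1/2) = 1/5; P(data | urn C) = (4/6)(3/5)(2/4)(2/3) = 2/15.
The prior-weighted likelihoods are 1/3 · 3/28 = 1/28, 1/3 · 1/5 = 1/15, 1/3 · 2/15 = 2/45; these sum to 37/252.
So P(urn A | data) = (1/28) / (37/252) = 9/37.

0.2432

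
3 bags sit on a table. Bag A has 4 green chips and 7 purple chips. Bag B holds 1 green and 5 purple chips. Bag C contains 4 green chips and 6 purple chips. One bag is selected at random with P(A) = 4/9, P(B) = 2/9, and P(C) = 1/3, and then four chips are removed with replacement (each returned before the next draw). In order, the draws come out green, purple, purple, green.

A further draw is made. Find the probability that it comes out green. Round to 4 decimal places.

0.3605

Under each hypothesis, the probability of the observed sequence is: P(data | bag A) = (4/11)(7/11)(7/11)(4/11) = 0.053548; P(data | bag B) = (1/6)(5/6)(5/6)(1/6) = 0.01929; P(data | bag C) = (4/10)(6/10)(6/10)(4/10) = 0.0576.
Multiplying each by its prior: 4/9 · 0.053548 = 0.023799, 2/9 · 0.01929 = 0.0042867, 1/3 · 0.0576 = 0.0192; these sum to 0.047286.
Dividing through by the total gives posterior P(bag A | data) = 0.5033, P(bag B | data) = 0.090655, P(bag C | data) = 0.40604.
Averaging over the posterior, P(green next | data) = (4/11)(0.5033) + (1/6)(0.090655) + (2/5)(0.40604) = 0.36055.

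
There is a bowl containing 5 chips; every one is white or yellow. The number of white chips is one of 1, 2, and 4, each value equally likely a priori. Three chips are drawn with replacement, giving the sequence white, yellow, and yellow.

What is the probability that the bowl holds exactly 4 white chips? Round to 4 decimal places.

Under each hypothesis, the probability of the observed sequence is: P(data | r = 1) = (1/5)(4/5)(4/5) = 16/125; P(data | r = 2) = (2/5)(3/5)(3/5) = 18/125; P(data | r = 4) = (4/5)(1/5)(1/5) = 4/125.
The prior-weighted likelihoods are 1/3 · 16/125 = 16/375, 1/3 · 18/125 = 6/125, 1/3 · 4/125 = 4/375; with total 38/375.
By Bayes' rule, P(r = 4 | data) = (4/375) / (38/375) = 2/19.

0.1053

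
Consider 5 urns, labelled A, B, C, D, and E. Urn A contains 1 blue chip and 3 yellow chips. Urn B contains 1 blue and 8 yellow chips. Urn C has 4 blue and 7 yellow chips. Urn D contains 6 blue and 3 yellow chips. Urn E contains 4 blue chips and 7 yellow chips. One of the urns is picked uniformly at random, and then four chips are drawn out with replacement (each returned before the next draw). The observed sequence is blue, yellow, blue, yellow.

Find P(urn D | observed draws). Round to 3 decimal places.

0.245

The likelihood of the observed sequence under each hypothesis: P(data | urn A) = (1/4)(3/4)(1/4)(3/4) = 0.035156; P(data | urn B) = (1/9)(8/9)(1/9)(8/9) = 0.0097546; P(data | urn C) = (4/11)(7/11)(4/11)(7/11) = 0.053548; P(data | urn D) = (6/9)(3/9)(6/9)(3/9) = 0.049383; P(data | urn E) = (4/11)(7/11)(4/11)(7/11) = 0.053548.
Weighting by the prior gives 1/5 · 0.035156 = 0.0070313, 1/5 · 0.0097546 = 0.0019509, 1/5 · 0.053548 = 0.01071, 1/5 · 0.049383 = 0.0098765, 1/5 · 0.053548 = 0.01071; these sum to 0.040278.
By Bayes' rule, P(urn D | data) = (0.0098765) / (0.040278) = 0.24521.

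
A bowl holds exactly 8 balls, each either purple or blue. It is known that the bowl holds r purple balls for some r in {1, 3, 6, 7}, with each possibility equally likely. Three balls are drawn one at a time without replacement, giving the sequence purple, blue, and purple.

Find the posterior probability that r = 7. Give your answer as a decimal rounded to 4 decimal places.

0.3182

For each hypothesis, P(data | H) works out to: P(data | r = 1) = (1/8)(7/7)(0/6) = 0; P(data | r = 3) = (3/8)(5/7)(2/6) = 5/56; P(data | r = 6) = (6/8)(2/7)(5/6) = 5/28; P(data | r = 7) = (7/8)(1/7)(6/6) = 1/8.
Weighting by the prior gives 1/4 · 0 = 0, 1/4 · 5/56 = 5/224, 1/4 · 5/28 = 5/112, 1/4 · 1/8 = 1/32; with total 11/112.
So P(r = 7 | data) = (1/32) / (11/112) = 7/22.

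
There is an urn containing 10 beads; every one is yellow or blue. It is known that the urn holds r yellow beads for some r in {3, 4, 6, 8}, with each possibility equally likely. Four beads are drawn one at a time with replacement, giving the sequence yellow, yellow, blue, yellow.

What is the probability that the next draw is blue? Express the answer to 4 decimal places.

Under each hypothesis, the probability of the observed sequence is: P(data | r = 3) = (3/10)(3/10)(7/10)(3/10) = 0.0189; P(data | r = 4) = (4/10)(4/10)(6/10)(4/10) = 0.0384; P(data | r = 6) = (6/10)(6/10)(4/10)(6/10) = 0.0864; P(data | r = 8) = (8/10)(8/10)(2/10)(8/10) = 0.1024.
Weighting by the prior gives 1/4 · 0.0189 = 0.004725, 1/4 · 0.0384 = 0.0096, 1/4 · 0.0864 = 0.0216, 1/4 · 0.1024 = 0.0256; summing to 0.061525.
Dividing through by the total gives posterior P(r = 3 | data) = 0.076798, P(r = 4 | data) = 0.15603, P(r = 6 | data) = 0.35108, P(r = 8 | data) = 0.41609.
So P(blue next | data) = Σ P(blue next | H) P(H | data) = (7/10)(0.076798) + (3/5)(0.15603) + (2/5)(0.35108) + (1/5)(0.41609) = 0.37103.

0.3710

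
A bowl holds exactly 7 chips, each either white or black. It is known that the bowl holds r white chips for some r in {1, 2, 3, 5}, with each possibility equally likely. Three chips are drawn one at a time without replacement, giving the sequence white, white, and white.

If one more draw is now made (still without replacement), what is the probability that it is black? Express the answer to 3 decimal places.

Under each hypothesis, the probability of the observed sequence is: P(data | r = 1) = (1/7)(0/6) = 0; P(data | r = 2) = (2/7)(1/6)(0/5) = 0; P(data | r = 3) = (3/7)(2/6)(1/5) = 1/35; P(data | r = 5) = (5/7)(4/6)(3/5) = 2/7.
Multiplying each by its prior: 1/4 · 0 = 0, 1/4 · 0 = 0, 1/4 · 1/35 = 1/140, 1/4 · 2/7 = 1/14; with total 11/140.
The posterior is then P(r = 1 | data) = 0, P(r = 2 | data) = 0, P(r = 3 | data) = 1/11, P(r = 5 | data) = 10/11.
The predictive probability is P(black next | data) = (1)(1/11) + (1/2)(10/11) = 6/11.

0.545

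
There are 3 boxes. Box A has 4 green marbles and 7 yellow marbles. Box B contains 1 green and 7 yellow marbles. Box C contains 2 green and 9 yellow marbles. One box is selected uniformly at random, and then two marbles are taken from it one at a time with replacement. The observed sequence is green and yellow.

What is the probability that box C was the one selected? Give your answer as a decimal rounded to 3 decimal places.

0.304

For each hypothesis, P(data | H) works out to: P(data | box A) = (4/11)(7/11) = 0.2314; P(data | box B) = (1/8)(7/8) = 0.10938; P(data | box C) = (2/11)(9/11) = 0.14876.
Weighting by the prior gives 1/3 · 0.2314 = 0.077135, 1/3 · 0.10938 = 0.036458, 1/3 · 0.14876 = 0.049587; with total 0.16318.
Hence P(box C | data) = (0.049587) / (0.16318) = 0.30388.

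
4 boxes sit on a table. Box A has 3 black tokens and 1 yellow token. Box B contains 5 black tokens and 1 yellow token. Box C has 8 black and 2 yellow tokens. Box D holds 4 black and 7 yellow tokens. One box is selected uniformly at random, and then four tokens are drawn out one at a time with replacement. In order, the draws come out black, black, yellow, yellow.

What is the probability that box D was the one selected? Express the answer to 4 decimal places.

The likelihood of the observed sequence under each hypothesis: P(data | box A) = (3/4)(3/4)(1/4)(1/4) = 0.035156; P(data | box B) = (5/6)(5/6)(1/6)(1/6) = 0.01929; P(data | box C) = (8/10)(8/10)(2/10)(2/10) = 0.0256; P(data | box D) = (4/11)(4/11)(7/11)(7/11) = 0.053548.
The prior-weighted likelihoods are 1/4 · 0.035156 = 0.0087891, 1/4 · 0.01929 = 0.0048225, 1/4 · 0.0256 = 0.0064, 1/4 · 0.053548 = 0.013387; summing to 0.033399.
Hence P(box D | data) = (0.013387) / (0.033399) = 0.40083.

0.4008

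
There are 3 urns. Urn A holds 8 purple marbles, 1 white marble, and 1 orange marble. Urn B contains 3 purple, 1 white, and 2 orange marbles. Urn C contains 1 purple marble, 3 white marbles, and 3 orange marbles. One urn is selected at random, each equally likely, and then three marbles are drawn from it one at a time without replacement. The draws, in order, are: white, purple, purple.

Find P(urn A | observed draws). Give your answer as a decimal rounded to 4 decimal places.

The likelihood of the observed sequence under each hypothesis: P(data | urn A) = (1/10)(8/9)(7/8) = 7/90; P(data | urn B) = (1/6)(3/5)(2/4) = 1/20; P(data | urn C) = (3/7)(1/6)(0/5) = 0.
Weighting by the prior gives 1/3 · 7/90 = 7/270, 1/3 · 1/20 = 1/60, 1/3 · 0 = 0; with total 23/540.
Hence P(urn A | data) = (7/270) / (23/540) = 14/23.

0.6087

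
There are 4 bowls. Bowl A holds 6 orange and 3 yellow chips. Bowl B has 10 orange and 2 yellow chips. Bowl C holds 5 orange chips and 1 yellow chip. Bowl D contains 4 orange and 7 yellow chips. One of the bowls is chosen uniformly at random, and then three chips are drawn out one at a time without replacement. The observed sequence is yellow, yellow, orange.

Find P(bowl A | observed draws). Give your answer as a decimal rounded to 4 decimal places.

The likelihood of the observed sequence under each hypothesis: P(data | bowl A) = (3/9)(2/8)(6/7) = 0.071429; P(data | bowl B) = (2/12)(1/11)(10/10) = 0.015152; P(data | bowl C) = (1/6)(0/5) = 0; P(data | bowl D) = (7/11)(6/10)(4/9) = 0.1697.
Weighting by the prior gives 1/4 · 0.071429 = 0.017857, 1/4 · 0.015152 = 0.0037879, 1/4 · 0 = 0, 1/4 · 0.1697 = 0.042424; with total 0.064069.
So P(bowl A | data) = (0.017857) / (0.064069) = 0.27872.

0.2787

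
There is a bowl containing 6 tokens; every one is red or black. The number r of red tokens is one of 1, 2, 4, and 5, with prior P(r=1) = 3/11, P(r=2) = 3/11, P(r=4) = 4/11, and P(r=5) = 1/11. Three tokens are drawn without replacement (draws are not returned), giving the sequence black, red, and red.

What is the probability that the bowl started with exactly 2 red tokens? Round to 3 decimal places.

Under each hypothesis, the probability of the observed sequence is: P(data | r = 1) = (5/6)(1/5)(0/4) = 0; P(data | r = 2) = (4/6)(2/5)(1/4) = 1/15; P(data | r = 4) = (2/6)(4/5)(3/4) = 1/5; P(data | r = 5) = (1/6)(5/5)(4/4) = 1/6.
Weighting by the prior gives 3/11 · 0 = 0, 3/11 · 1/15 = 1/55, 4/11 · 1/5 = 4/55, 1/11 · 1/6 = 1/66; these sum to 7/66.
Hence P(r = 2 | data) = (1/55) / (7/66) = 6/35.

0.171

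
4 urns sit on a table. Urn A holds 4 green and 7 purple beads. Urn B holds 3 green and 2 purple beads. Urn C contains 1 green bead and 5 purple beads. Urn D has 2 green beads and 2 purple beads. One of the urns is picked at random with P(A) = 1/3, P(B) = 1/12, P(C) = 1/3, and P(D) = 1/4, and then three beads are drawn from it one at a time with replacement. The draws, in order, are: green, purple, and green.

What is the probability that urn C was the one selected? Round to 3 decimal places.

0.098

Under each hypothesis, the probability of the observed sequence is: P(data | urn A) = (4/11)(7/11)(4/11) = 0.084147; P(data | urn B) = (3/5)(2/5)(3/5) = 0.144; P(data | urn C) = (1/6)(5/6)(1/6) = 0.023148; P(data | urn D) = (2/4)(2/4)(2/4) = 0.125.
Multiplying each by its prior: 1/3 · 0.084147 = 0.028049, 1/12 · 0.144 = 0.012, 1/3 · 0.023148 = 0.007716, 1/4 · 0.125 = 0.03125; these sum to 0.079015.
Therefore the posterior P(urn C | data) = (0.007716) / (0.079015) = 0.097653.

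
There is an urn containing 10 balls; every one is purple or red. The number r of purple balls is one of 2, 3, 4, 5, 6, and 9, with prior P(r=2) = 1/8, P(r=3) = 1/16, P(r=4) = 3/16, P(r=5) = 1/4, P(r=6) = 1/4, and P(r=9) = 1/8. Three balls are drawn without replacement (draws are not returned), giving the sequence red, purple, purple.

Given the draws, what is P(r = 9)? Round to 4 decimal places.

0.1096

For each hypothesis, P(data | H) works out to: P(data | r = 2) = (8/10)(2/9)(1/8) = 0.022222; P(data | r = 3) = (7/10)(3/9)(2/8) = 0.058333; P(data | r = 4) = (6/10)(4/9)(3/8) = 0.1; P(data | r = 5) = (5/10)(5/9)(4/8) = 0.13889; P(data | r = 6) = (4/10)(6/9)(5/8) = 0.16667; P(data | r = 9) = (1/10)(9/9)(8/8) = 0.1.
The prior-weighted likelihoods are 1/8 · 0.022222 = 0.0027778, 1/16 · 0.058333 = 0.0036458, 3/16 · 0.1 = 0.01875, 1/4 · 0.13889 = 0.034722, 1/4 · 0.16667 = 0.041667, 1/8 · 0.1 = 0.0125; summing to 0.11406.
Therefore the posterior P(r = 9 | data) = (0.0125) / (0.11406) = 0.10959.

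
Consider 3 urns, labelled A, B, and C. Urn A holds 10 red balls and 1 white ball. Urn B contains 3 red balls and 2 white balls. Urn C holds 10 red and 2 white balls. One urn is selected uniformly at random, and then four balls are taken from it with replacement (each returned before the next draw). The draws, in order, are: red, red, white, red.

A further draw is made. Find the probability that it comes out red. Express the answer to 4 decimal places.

Compute the likelihood of the observed sequence for each case: P(data | urn A) = (10/11)(10/11)(1/11)(10/11) = 0.068301; P(data | urn B) = (3/5)(3/5)(2/5)(3/5) = 0.0864; P(data | urn C) = (10/12)(10/12)(2/12)(10/12) = 0.096451.
Weighting by the prior gives 1/3 · 0.068301 = 0.022767, 1/3 · 0.0864 = 0.0288, 1/3 · 0.096451 = 0.03215; these sum to 0.083717.
Normalising, the posterior is P(urn A | data) = 0.27195, P(urn B | data) = 0.34401, P(urn C | data) = 0.38403.
So P(red next | data) = Σ P(red next | H) P(H | data) = (10/11)(0.27195) + (3/5)(0.34401) + (5/6)(0.38403) = 0.77367.

0.7737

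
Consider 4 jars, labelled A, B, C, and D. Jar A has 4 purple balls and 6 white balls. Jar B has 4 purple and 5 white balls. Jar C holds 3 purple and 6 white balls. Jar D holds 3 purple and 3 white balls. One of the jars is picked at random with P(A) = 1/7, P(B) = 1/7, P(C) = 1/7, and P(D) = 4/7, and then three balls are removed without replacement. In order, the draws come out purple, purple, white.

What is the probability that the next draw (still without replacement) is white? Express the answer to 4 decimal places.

Under each hypothesis, the probability of the observed sequence is: P(data | jar A) = (4/10)(3/9)(6/8) = 0.1; P(data | jar B) = (4/9)(3/8)(5/7) = 0.11905; P(data | jar C) = (3/9)(2/8)(6/7) = 0.071429; P(data | jar D) = (3/6)(2/5)(3/4) = 0.15.
Multiplying each by its prior: 1/7 · 0.1 = 0.014286, 1/7 · 0.11905 = 0.017007, 1/7 · 0.071429 = 0.010204, 4/7 · 0.15 = 0.085714; these sum to 0.12721.
The posterior is then P(jar A | data) = 0.1123, P(jar B | data) = 0.13369, P(jar C | data) = 0.080214, P(jar D | data) = 0.6738.
Averaging over the posterior, P(white next | data) = (5/7)(0.1123) + (2/3)(0.13369) + (5/6)(0.080214) + (2/3)(0.6738) = 0.68538.

0.6854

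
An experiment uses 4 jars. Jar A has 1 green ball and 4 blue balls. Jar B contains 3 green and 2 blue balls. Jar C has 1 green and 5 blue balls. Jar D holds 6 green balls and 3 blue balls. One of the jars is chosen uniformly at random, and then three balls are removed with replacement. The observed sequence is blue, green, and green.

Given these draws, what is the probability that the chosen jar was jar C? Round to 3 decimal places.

0.067

The likelihood of the observed sequence under each hypothesis: P(data | jar A) = (4/5)(1/5)(1/5) = 0.032; P(data | jar B) = (2/5)(3/5)(3/5) = 0.144; P(data | jar C) = (5/6)(1/6)(1/6) = 0.023148; P(data | jar D) = (3/9)(6/9)(6/9) = 0.14815.
The prior-weighted likelihoods are 1/4 · 0.032 = 0.008, 1/4 · 0.144 = 0.036, 1/4 · 0.023148 = 0.005787, 1/4 · 0.14815 = 0.037037; with total 0.086824.
So P(jar C | data) = (0.005787) / (0.086824) = 0.066652.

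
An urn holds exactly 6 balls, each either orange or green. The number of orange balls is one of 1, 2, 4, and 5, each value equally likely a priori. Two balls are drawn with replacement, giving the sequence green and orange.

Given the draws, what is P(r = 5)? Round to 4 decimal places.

Compute the likelihood of the observed sequence for each case: P(data | r = 1) = (5/6)(1/6) = 5/36; P(data | r = 2) = (4/6)(2/6) = 2/9; P(data | r = 4) = (2/6)(4/6) = 2/9; P(data | r = 5) = (1/6)(5/6) = 5/36.
The prior-weighted likelihoods are 1/4 · 5/36 = 5/144, 1/4 · 2/9 = 1/18, 1/4 · 2/9 = 1/18, 1/4 · 5/36 = 5/144; with total 13/72.
By Bayes' rule, P(r = 5 | data) = (5/144) / (13/72) = 5/26.

0.1923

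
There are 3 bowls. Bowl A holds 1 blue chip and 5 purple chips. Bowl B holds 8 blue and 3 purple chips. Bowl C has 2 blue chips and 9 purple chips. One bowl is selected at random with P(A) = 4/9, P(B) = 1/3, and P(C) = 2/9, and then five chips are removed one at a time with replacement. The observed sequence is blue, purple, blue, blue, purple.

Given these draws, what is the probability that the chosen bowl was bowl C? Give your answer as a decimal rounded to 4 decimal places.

The likelihood of the observed sequence under each hypothesis: P(data | bowl A) = (1/6)(5/6)(1/6)(1/6)(5/6) = 0.003215; P(data | bowl B) = (8/11)(3/11)(8/11)(8/11)(3/11) = 0.028612; P(data | bowl C) = (2/11)(9/11)(2/11)(2/11)(9/11) = 0.0040236.
Multiplying each by its prior: 4/9 · 0.003215 = 0.0014289, 1/3 · 0.028612 = 0.0095374, 2/9 · 0.0040236 = 0.00089413; these sum to 0.01186.
Therefore the posterior P(bowl C | data) = (0.00089413) / (0.01186) = 0.075388.

0.0754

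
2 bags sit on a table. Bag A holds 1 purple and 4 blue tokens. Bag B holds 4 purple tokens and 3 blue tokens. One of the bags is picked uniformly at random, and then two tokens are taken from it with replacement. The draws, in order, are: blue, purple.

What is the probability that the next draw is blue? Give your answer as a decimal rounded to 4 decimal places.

For each hypothesis, P(data | H) works out to: P(data | bag A) = (4/5)(1/5) = 0.16; P(data | bag B) = (3/7)(4/7) = 0.2449.
Weighting by the prior gives 1/2 · 0.16 = 0.08, 1/2 · 0.2449 = 0.12245; with total 0.20245.
Normalising, the posterior is P(bag A | data) = 0.39516, P(bag B | data) = 0.60484.
So P(blue next | data) = Σ P(blue next | H) P(H | data) = (4/5)(0.39516) + (3/7)(0.60484) = 0.57535.

0.5753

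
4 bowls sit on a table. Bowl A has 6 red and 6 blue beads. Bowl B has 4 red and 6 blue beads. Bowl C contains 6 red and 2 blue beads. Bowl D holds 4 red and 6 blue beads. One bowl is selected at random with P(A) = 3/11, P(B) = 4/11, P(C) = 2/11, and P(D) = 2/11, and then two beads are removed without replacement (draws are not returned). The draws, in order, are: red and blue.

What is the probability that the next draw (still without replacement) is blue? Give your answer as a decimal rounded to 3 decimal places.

Compute the likelihood of the observed sequence for each case: P(data | bowl A) = (6/12)(6/11) = 0.27273; P(data | bowl B) = (4/10)(6/9) = 0.26667; P(data | bowl C) = (6/8)(2/7) = 0.21429; P(data | bowl D) = (4/10)(6/9) = 0.26667.
Weighting by the prior gives 3/11 · 0.27273 = 0.07438, 4/11 · 0.26667 = 0.09697, 2/11 · 0.21429 = 0.038961, 2/11 · 0.26667 = 0.048485; with total 0.2588.
Dividing through by the total gives posterior P(bowl A | data) = 0.28741, P(bowl B | data) = 0.3747, P(bowl C | data) = 0.15055, P(bowl D | data) = 0.18735.
So P(blue next | data) = Σ P(blue next | H) P(H | data) = (1/2)(0.28741) + (5/8)(0.3747) + (1/6)(0.15055) + (5/8)(0.18735) = 0.52007.

0.520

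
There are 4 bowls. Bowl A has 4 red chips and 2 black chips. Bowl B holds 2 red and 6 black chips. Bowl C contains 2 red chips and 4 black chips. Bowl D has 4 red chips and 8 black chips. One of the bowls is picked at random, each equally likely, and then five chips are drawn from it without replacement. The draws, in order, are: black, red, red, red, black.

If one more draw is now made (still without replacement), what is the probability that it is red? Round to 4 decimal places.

0.8500

Under each hypothesis, the probability of the observed sequence is: P(data | bowl A) = (2/6)(4/5)(3/4)(2/3)(1/2) = 0.066667; P(data | bowl B) = (6/8)(2/7)(1/6)(0/5) = 0; P(data | bowl C) = (4/6)(2/5)(1/4)(0/3) = 0; P(data | bowl D) = (8/12)(4/11)(3/10)(2/9)(7/8) = 0.014141.
Multiplying each by its prior: 1/4 · 0.066667 = 0.016667, 1/4 · 0 = 0, 1/4 · 0 = 0, 1/4 · 0.014141 = 0.0035354; summing to 0.020202.
Normalising, the posterior is P(bowl A | data) = 0.825, P(bowl B | data) = 0, P(bowl C | data) = 0, P(bowl D | data) = 0.175.
So P(red next | data) = Σ P(red next | H) P(H | data) = (1)(0.825) + (1/7)(0.175) = 0.85.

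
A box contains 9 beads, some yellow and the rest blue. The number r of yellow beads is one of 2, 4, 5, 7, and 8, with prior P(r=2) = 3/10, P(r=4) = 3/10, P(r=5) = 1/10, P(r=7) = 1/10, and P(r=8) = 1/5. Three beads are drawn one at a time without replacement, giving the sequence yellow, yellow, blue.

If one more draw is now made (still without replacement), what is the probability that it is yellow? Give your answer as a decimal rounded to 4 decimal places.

Compute the likelihood of the observed sequence for each case: P(data | r = 2) = (2/9)(1/8)(7/7) = 1/36; P(data | r = 4) = (4/9)(3/8)(5/7) = 5/42; P(data | r = 5) = (5/9)(4/8)(4/7) = 10/63; P(data | r = 7) = (7/9)(6/8)(2/7) = 1/6; P(data | r = 8) = (8/9)(7/8)(1/7) = 1/9.
The prior-weighted likelihoods are 3/10 · 1/36 = 1/120, 3/10 · 5/42 = 1/28, 1/10 · 10/63 = 1/63, 1/10 · 1/6 = 1/60, 1/5 · 1/9 = 1/45; with total 83/840.
Dividing through by the total gives posterior P(r = 2 | data) = 7/83, P(r = 4 | data) = 30/83, P(r = 5 | data) = 40/249, P(r = 7 | data) = 14/83, P(r = 8 | data) = 56/249.
The predictive probability is P(yellow next | data) = (0)(7/83) + (1/3)(30/83) + (1/2)(40/249) + (5/6)(14/83) + (1)(56/249) = 47/83.

0.5663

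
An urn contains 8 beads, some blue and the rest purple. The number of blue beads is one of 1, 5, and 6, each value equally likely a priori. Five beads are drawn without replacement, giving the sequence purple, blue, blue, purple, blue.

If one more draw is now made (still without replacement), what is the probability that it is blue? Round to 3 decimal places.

Compute the likelihood of the observed sequence for each case: P(data | r = 1) = (7/8)(1/7)(0/6) = 0; P(data | r = 5) = (3/8)(5/7)(4/6)(2/5)(3/4) = 3/56; P(data | r = 6) = (2/8)(6/7)(5/6)(1/5)(4/4) = 1/28.
Multiplying each by its prior: 1/3 · 0 = 0, 1/3 · 3/56 = 1/56, 1/3 · 1/28 = 1/84; these sum to 5/168.
Normalising, the posterior is P(r = 1 | data) = 0, P(r = 5 | data) = 3/5, P(r = 6 | data) = 2/5.
So P(blue next | data) = Σ P(blue next | H) P(H | data) = (2/3)(3/5) + (1)(2/5) = 4/5.

0.800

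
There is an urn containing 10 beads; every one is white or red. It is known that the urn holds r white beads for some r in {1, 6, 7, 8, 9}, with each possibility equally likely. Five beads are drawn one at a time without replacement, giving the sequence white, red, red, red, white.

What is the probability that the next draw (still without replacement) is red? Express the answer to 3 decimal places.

For each hypothesis, P(data | H) works out to: P(data | r = 1) = (1/10)(9/9)(8/8)(7/7)(0/6) = 0; P(data | r = 6) = (6/10)(4/9)(3/8)(2/7)(5/6) = 0.02381; P(data | r = 7) = (7/10)(3/9)(2/8)(1/7)(6/6) = 0.0083333; P(data | r = 8) = (8/10)(2/9)(1/8)(0/7) = 0; P(data | r = 9) = (9/10)(1/9)(0/8) = 0.
The prior-weighted likelihoods are 1/5 · 0 = 0, 1/5 · 0.02381 = 0.0047619, 1/5 · 0.0083333 = 0.0016667, 1/5 · 0 = 0, 1/5 · 0 = 0; with total 0.0064286.
The posterior is then P(r = 1 | data) = 0, P(r = 6 | data) = 0.74074, P(r = 7 | data) = 0.25926, P(r = 8 | data) = 0, P(r = 9 | data) = 0.
The predictive probability is P(red next | data) = (1/5)(0.74074) + (0)(0.25926) = 0.14815.

0.148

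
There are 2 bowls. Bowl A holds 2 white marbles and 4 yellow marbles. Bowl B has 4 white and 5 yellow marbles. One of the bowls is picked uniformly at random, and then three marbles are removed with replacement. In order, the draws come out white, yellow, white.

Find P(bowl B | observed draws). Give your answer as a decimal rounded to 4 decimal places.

0.5970

The likelihood of the observed sequence under each hypothesis: P(data | bowl A) = (2/6)(4/6)(2/6) = 2/27; P(data | bowl B) = (4/9)(5/9)(4/9) = 80/729.
Weighting by the prior gives 1/2 · 2/27 = 1/27, 1/2 · 80/729 = 40/729; summing to 67/729.
So P(bowl B | data) = (40/729) / (67/729) = 40/67.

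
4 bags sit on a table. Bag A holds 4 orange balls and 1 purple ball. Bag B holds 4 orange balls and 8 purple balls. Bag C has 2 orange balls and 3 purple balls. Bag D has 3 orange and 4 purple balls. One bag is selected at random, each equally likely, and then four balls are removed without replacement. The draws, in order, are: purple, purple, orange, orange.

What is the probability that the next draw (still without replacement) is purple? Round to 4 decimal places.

The likelihood of the observed sequence under each hypothesis: P(data | bag A) = (1/5)(0/4) = 0; P(data | bag B) = (8/12)(7/11)(4/10)(3/9) = 0.056566; P(data | bag C) = (3/5)(2/4)(2/3)(1/2) = 0.1; P(data | bag D) = (4/7)(3/6)(3/5)(2/4) = 0.085714.
Weighting by the prior gives 1/4 · 0 = 0, 1/4 · 0.056566 = 0.014141, 1/4 · 0.1 = 0.025, 1/4 · 0.085714 = 0.021429; these sum to 0.06057.
Dividing through by the total gives posterior P(bag A | data) = 0, P(bag B | data) = 0.23347, P(bag C | data) = 0.41275, P(bag D | data) = 0.35378.
Averaging over the posterior, P(purple next | data) = (3/4)(0.23347) + (1)(0.41275) + (2/3)(0.35378) = 0.8237.

0.8237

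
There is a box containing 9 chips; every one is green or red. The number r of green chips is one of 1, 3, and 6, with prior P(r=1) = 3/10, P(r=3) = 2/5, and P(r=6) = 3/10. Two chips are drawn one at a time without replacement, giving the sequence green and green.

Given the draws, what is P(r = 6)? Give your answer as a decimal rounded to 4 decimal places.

0.7895

The likelihood of the observed sequence under each hypothesis: P(data | r = 1) = (1/9)(0/8) = 0; P(data | r = 3) = (3/9)(2/8) = 1/12; P(data | r = 6) = (6/9)(5/8) = 5/12.
Multiplying each by its prior: 3/10 · 0 = 0, 2/5 · 1/12 = 1/30, 3/10 · 5/12 = 1/8; with total 19/120.
Therefore the posterior P(r = 6 | data) = (1/8) / (19/120) = 15/19.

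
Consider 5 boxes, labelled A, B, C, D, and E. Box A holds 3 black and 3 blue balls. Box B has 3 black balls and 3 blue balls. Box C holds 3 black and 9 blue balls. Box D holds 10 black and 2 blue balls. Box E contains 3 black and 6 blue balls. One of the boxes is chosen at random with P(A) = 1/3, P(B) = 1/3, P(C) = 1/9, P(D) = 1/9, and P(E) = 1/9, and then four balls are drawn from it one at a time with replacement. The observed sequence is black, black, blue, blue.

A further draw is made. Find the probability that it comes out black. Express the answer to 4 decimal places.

The likelihood of the observed sequence under each hypothesis: P(data | box A) = (3/6)(3/6)(3/6)(3/6) = 0.0625; P(data | box B) = (3/6)(3/6)(3/6)(3/6) = 0.0625; P(data | box C) = (3/12)(3/12)(9/12)(9/12) = 0.035156; P(data | box D) = (10/12)(10/12)(2/12)(2/12) = 0.01929; P(data | box E) = (3/9)(3/9)(6/9)(6/9) = 0.049383.
Multiplying each by its prior: 1/3 · 0.0625 = 0.020833, 1/3 · 0.0625 = 0.020833, 1/9 · 0.035156 = 0.0039062, 1/9 · 0.01929 = 0.0021433, 1/9 · 0.049383 = 0.005487; with total 0.053203.
Dividing through by the total gives posterior P(box A | data) = 0.39158, P(box B | data) = 0.39158, P(box C | data) = 0.073421, P(box D | data) = 0.040286, P(box E | data) = 0.10313.
Averaging over the posterior, P(black next | data) = (1/2)(0.39158) + (1/2)(0.39158) + (1/4)(0.073421) + (5/6)(0.040286) + (1/3)(0.10313) = 0.47788.

0.4779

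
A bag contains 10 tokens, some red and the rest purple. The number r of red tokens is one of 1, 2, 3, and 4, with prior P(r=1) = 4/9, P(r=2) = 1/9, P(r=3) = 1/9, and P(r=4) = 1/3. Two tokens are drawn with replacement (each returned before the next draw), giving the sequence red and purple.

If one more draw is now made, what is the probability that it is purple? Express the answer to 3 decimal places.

Under each hypothesis, the probability of the observed sequence is: P(data | r = 1) = (1/10)(9/10) = 9/100; P(data | r = 2) = (2/10)(8/10) = 4/25; P(data | r = 3) = (3/10)(7/10) = 21/100; P(data | r = 4) = (4/10)(6/10) = 6/25.
Weighting by the prior gives 4/9 · 9/100 = 1/25, 1/9 · 4/25 = 4/225, 1/9 · 21/100 = 7/300, 1/3 · 6/25 = 2/25; summing to 29/180.
The posterior is then P(r = 1 | data) = 0.24828, P(r = 2 | data) = 0.11034, P(r = 3 | data) = 0.14483, P(r = 4 | data) = 0.49655.
The predictive probability is P(purple next | data) = (9/10)(0.24828) + (4/5)(0.11034) + (7/10)(0.14483) + (3/5)(0.49655) = 0.71103.

0.711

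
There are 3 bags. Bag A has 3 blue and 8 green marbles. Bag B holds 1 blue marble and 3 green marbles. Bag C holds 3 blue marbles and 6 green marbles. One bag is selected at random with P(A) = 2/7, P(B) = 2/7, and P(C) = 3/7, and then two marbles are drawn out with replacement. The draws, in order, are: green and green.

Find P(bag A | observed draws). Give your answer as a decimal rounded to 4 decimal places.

0.3009

Compute the likelihood of the observed sequence for each case: P(data | bag A) = (8/11)(8/11) = 0.52893; P(data | bag B) = (3/4)(3/4) = 0.5625; P(data | bag C) = (6/9)(6/9) = 0.44444.
The prior-weighted likelihoods are 2/7 · 0.52893 = 0.15112, 2/7 · 0.5625 = 0.16071, 3/7 · 0.44444 = 0.19048; summing to 0.50231.
Hence P(bag A | data) = (0.15112) / (0.50231) = 0.30085.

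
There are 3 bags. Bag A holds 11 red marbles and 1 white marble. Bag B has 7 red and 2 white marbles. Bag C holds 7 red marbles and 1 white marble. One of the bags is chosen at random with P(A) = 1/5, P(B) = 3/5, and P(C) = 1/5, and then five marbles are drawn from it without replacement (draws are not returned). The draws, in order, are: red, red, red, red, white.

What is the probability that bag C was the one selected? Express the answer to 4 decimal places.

0.2308

For each hypothesis, P(data | H) works out to: P(data | bag A) = (11/12)(10/11)(9/10)(8/9)(1/8) = 1/12; P(data | bag B) = (7/9)(6/8)(5/7)(4/6)(2/5) = 1/9; P(data | bag C) = (7/8)(6/7)(5/6)(4/5)(1/4) = 1/8.
Weighting by the prior gives 1/5 · 1/12 = 1/60, 3/5 · 1/9 = 1/15, 1/5 · 1/8 = 1/40; with total 13/120.
By Bayes' rule, P(bag C | data) = (1/40) / (13/120) = 3/13.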